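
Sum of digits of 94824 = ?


9 + 4 + 8 + 2 + 4 = 27


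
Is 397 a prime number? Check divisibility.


Check divisors up to sqrt(397) = 19.9249
No divisors found.
397 is prime.

Yes, 397 is prime


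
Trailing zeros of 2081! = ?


floor(2081/5) = 416
floor(2081/25) = 83
floor(2081/125) = 16
floor(2081/625) = 3
Total = 518

518 trailing zeros


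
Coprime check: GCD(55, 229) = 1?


Euclidean algorithm:
229 = 4 * 55 + 9
55 = 6 * 9 + 1
9 = 9 * 1 + 0
GCD(55, 229) = 1

Yes, coprime (GCD = 1)


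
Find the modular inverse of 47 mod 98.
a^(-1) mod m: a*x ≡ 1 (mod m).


Use the extended Euclidean algorithm on (98, 47); each row r = 98*s + 47*t:
r=98, s=1, t=0
r=47, s=0, t=1
q=2: r=4, s=1, t=-2   [98*(1) + 47*(-2) = 4]
q=11: r=3, s=-11, t=23   [98*(-11) + 47*(23) = 3]
q=1: r=1, s=12, t=-25   [98*(12) + 47*(-25) = 1]
q=3: r=0, s=-47, t=98   [98*(-47) + 47*(98) = 0]
GCD = 1 with t = -25, so 47*(-25) ≡ 1 (mod 98)
Inverse = -25 mod 98 = 73
Check: 47 * 73 = 3431 ≡ 1 (mod 98)

47^(-1) ≡ 73 (mod 98)


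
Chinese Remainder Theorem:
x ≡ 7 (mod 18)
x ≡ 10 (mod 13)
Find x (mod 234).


M = 18*13 = 234
M1 = M/18 = 13, M2 = M/13 = 18
M1^(-1) mod 18 = 7, M2^(-1) mod 13 = 8
x = 7*13*7 + 10*18*8 = 2077
2077 mod 234 = 205
Check: 205 mod 18 = 7 ✓, 205 mod 13 = 10 ✓

x ≡ 205 (mod 234)


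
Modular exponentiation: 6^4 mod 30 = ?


6^1 mod 30 = 6
6^2 mod 30 = 6
6^3 mod 30 = 6
6^4 mod 30 = 6


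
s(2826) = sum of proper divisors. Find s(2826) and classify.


Proper divisors: 1, 2, 3, 6, 9, 18, 157, 314, 471, 942, 1413
Sum = 1 + 2 + 3 + 6 + 9 + 18 + 157 + 314 + 471 + 942 + 1413 = 3336
3336 > 2826 → abundant

s(2826) = 3336 (abundant)


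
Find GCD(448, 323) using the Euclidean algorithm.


448 = 1 * 323 + 125
323 = 2 * 125 + 73
125 = 1 * 73 + 52
73 = 1 * 52 + 21
52 = 2 * 21 + 10
21 = 2 * 10 + 1
10 = 10 * 1 + 0
GCD = 1


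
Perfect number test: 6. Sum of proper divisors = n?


Proper divisors of 6: 1, 2, 3
Sum = 1 + 2 + 3 = 6

Yes, 6 is perfect (6 = 6)


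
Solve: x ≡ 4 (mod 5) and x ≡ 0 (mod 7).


M = 5*7 = 35
M1 = M/5 = 7, M2 = M/7 = 5
M1^(-1) mod 5 = 3, M2^(-1) mod 7 = 3
x = 4*7*3 + 0*5*3 = 84
84 mod 35 = 14
Check: 14 mod 5 = 4 ✓, 14 mod 7 = 0 ✓

x ≡ 14 (mod 35)


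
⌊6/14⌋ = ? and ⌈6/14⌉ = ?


6/14 = 0.4286
floor = 0
ceil = 1

floor = 0, ceil = 1


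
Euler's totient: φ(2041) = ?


2041 = 13 × 157
Prime factors: 13, 157
φ(2041) = 2041 × (1-1/13) × (1-1/157)
= 2041 × 12/13 × 156/157 = 1872

φ(2041) = 1872


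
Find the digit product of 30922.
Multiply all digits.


3 × 0 × 9 × 2 × 2 = 0


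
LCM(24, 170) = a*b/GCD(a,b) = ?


GCD(24, 170) = 2
LCM = 24*170/2 = 4080/2 = 2040

LCM = 2040


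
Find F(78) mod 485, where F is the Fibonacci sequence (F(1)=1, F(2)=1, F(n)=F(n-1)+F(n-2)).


F(k) mod 485 for k=1..78:
1, 1, 2, 3, 5, 8, 13, 21, 34, 55, 89, 144, 233, 377, 125, 17, 142, 159, 301, 460, 276, 251, 42, 293, 335, 143, 478, 136, 129, 265, 394, 174, 83, 257, 340, 112, 452, 79, 46, 125, 171, 296, 467, 278, 260, 53, 313, 366, 194, 75, 269, 344, 128, 472, 115, 102, 217, 319, 51, 370, 421, 306, 242, 63, 305, 368, 188, 71, 259, 330, 104, 434, 53, 2, 55, 57, 112, 169
F(78) mod 485 = 169


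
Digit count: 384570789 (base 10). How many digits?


384570789 has 9 digits in base 10
floor(log10(384570789)) + 1 = floor(8.5850) + 1 = 9

9 digits (base 10)


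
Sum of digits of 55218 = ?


5 + 5 + 2 + 1 + 8 = 21


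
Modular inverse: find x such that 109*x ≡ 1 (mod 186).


Use the extended Euclidean algorithm on (186, 109); each row r = 186*s + 109*t:
r=186, s=1, t=0
r=109, s=0, t=1
q=1: r=77, s=1, t=-1   [186*(1) + 109*(-1) = 77]
q=1: r=32, s=-1, t=2   [186*(-1) + 109*(2) = 32]
q=2: r=13, s=3, t=-5   [186*(3) + 109*(-5) = 13]
q=2: r=6, s=-7, t=12   [186*(-7) + 109*(12) = 6]
q=2: r=1, s=17, t=-29   [186*(17) + 109*(-29) = 1]
q=6: r=0, s=-109, t=186   [186*(-109) + 109*(186) = 0]
GCD = 1 with t = -29, so 109*(-29) ≡ 1 (mod 186)
Inverse = -29 mod 186 = 157
Check: 109 * 157 = 17113 ≡ 1 (mod 186)

109^(-1) ≡ 157 (mod 186)


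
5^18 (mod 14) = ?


5^1 mod 14 = 5
5^2 mod 14 = 11
5^3 mod 14 = 13
5^4 mod 14 = 9
5^5 mod 14 = 3
5^6 mod 14 = 1
5^7 mod 14 = 5
5^8 mod 14 = 11
5^9 mod 14 = 13
5^10 mod 14 = 9
5^11 mod 14 = 3
5^12 mod 14 = 1
5^13 mod 14 = 5
5^14 mod 14 = 11
5^15 mod 14 = 13
5^16 mod 14 = 9
5^17 mod 14 = 3
5^18 mod 14 = 1


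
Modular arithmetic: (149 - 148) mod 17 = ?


149 - 148 = 1
1 mod 17 = 1


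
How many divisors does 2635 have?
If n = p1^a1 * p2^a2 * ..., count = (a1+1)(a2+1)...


2635 = 5^1 × 17^1 × 31^1
d(2635) = (1+1) × (1+1) × (1+1) = 8

8 divisors


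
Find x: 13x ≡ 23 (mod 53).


GCD(13, 53) = 1, unique solution
a^(-1) mod 53 = 49
x = 49 * 23 mod 53 = 14

x ≡ 14 (mod 53)


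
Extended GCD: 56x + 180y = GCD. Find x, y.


Tabular extended Euclidean (each row: r = 56*s + 180*t):
r=56, s=1, t=0
r=180, s=0, t=1
q=0: r=56, s=1, t=0   [56*(1) + 180*(0) = 56]
q=3: r=12, s=-3, t=1   [56*(-3) + 180*(1) = 12]
q=4: r=8, s=13, t=-4   [56*(13) + 180*(-4) = 8]
q=1: r=4, s=-16, t=5   [56*(-16) + 180*(5) = 4]
q=2: r=0, s=45, t=-14   [56*(45) + 180*(-14) = 0]
GCD = 4; from the row with r=4: x=-16, y=5
Check: 56*(-16) + 180*(5) = -896 + 900 = 4

GCD = 4, x = -16, y = 5


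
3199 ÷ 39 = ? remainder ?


3199 = 39 * 82 + 1
Check: 3198 + 1 = 3199

q = 82, r = 1


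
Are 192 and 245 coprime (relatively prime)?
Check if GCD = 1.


Euclidean algorithm:
245 = 1 * 192 + 53
192 = 3 * 53 + 33
53 = 1 * 33 + 20
33 = 1 * 20 + 13
20 = 1 * 13 + 7
13 = 1 * 7 + 6
7 = 1 * 6 + 1
6 = 6 * 1 + 0
GCD(192, 245) = 1

Yes, coprime (GCD = 1)


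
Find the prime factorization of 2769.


2769 / 3 = 923
923 / 13 = 71
71 / 71 = 1
2769 = 3 × 13 × 71


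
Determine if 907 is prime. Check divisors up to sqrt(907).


Check divisors up to sqrt(907) = 30.1164
No divisors found.
907 is prime.

Yes, 907 is prime


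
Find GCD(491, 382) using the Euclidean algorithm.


491 = 1 * 382 + 109
382 = 3 * 109 + 55
109 = 1 * 55 + 54
55 = 1 * 54 + 1
54 = 54 * 1 + 0
GCD = 1


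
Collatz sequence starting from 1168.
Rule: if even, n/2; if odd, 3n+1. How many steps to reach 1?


1168 → 584 → 292 → 146 → 73 → 220 → 110 → 55 → 166 → 83 → 250 → 125 → 376 → 188 → 94 → 47 → 142 → 71 → 214 → 107 → 322 → 161 → 484 → 242 → 121 → 364 → 182 → 91 → 274 → 137 → 412 → 206 → 103 → 310 → 155 → 466 → 233 → 700 → 350 → 175 → 526 → 263 → 790 → 395 → 1186 → 593 → 1780 → 890 → 445 → 1336 → 668 → 334 → 167 → 502 → 251 → 754 → 377 → 1132 → 566 → 283 → 850 → 425 → 1276 → 638 → 319 → 958 → 479 → 1438 → 719 → 2158 → 1079 → 3238 → 1619 → 4858 → 2429 → 7288 → 3644 → 1822 → 911 → 2734 → 1367 → 4102 → 2051 → 6154 → 3077 → 9232 → 4616 → 2308 → 1154 → 577 → 1732 → 866 → 433 → 1300 → 650 → 325 → 976 → 488 → 244 → 122 → 61 → 184 → 92 → 46 → 23 → 70 → 35 → 106 → 53 → 160 → 80 → 40 → 20 → 10 → 5 → 16 → 8 → 4 → 2 → 1
Total steps = 119

119 steps


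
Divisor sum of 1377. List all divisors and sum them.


Divisors of 1377: 1, 3, 9, 17, 27, 51, 81, 153, 459, 1377
Sum = 1 + 3 + 9 + 17 + 27 + 51 + 81 + 153 + 459 + 1377 = 2178

σ(1377) = 2178


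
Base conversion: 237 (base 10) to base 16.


237 (base 10) = 237 (decimal)
237 (decimal) = ED (base 16)


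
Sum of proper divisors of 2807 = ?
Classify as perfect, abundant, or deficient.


Proper divisors: 1, 7, 401
Sum = 1 + 7 + 401 = 409
409 < 2807 → deficient

s(2807) = 409 (deficient)


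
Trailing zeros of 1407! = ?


floor(1407/5) = 281
floor(1407/25) = 56
floor(1407/125) = 11
floor(1407/625) = 2
Total = 350

350 trailing zeros


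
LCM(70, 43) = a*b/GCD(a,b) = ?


GCD(70, 43) = 1
LCM = 70*43/1 = 3010/1 = 3010

LCM = 3010


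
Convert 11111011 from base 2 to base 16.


11111011 (base 2) = 251 (decimal)
251 (decimal) = FB (base 16)


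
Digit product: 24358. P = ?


2 × 4 × 3 × 5 × 8 = 960


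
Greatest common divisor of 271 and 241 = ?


271 = 1 * 241 + 30
241 = 8 * 30 + 1
30 = 30 * 1 + 0
GCD = 1


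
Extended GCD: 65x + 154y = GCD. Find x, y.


Tabular extended Euclidean (each row: r = 65*s + 154*t):
r=65, s=1, t=0
r=154, s=0, t=1
q=0: r=65, s=1, t=0   [65*(1) + 154*(0) = 65]
q=2: r=24, s=-2, t=1   [65*(-2) + 154*(1) = 24]
q=2: r=17, s=5, t=-2   [65*(5) + 154*(-2) = 17]
q=1: r=7, s=-7, t=3   [65*(-7) + 154*(3) = 7]
q=2: r=3, s=19, t=-8   [65*(19) + 154*(-8) = 3]
q=2: r=1, s=-45, t=19   [65*(-45) + 154*(19) = 1]
q=3: r=0, s=154, t=-65   [65*(154) + 154*(-65) = 0]
GCD = 1; from the row with r=1: x=-45, y=19
Check: 65*(-45) + 154*(19) = -2925 + 2926 = 1

GCD = 1, x = -45, y = 19


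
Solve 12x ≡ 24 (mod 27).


GCD(12, 27) = 3 divides 24
Divide: 4x ≡ 8 (mod 9)
x ≡ 2 (mod 9)


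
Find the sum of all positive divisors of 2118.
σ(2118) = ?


Divisors of 2118: 1, 2, 3, 6, 353, 706, 1059, 2118
Sum = 1 + 2 + 3 + 6 + 353 + 706 + 1059 + 2118 = 4248

σ(2118) = 4248


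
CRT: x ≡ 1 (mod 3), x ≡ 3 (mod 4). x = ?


M = 3*4 = 12
M1 = M/3 = 4, M2 = M/4 = 3
M1^(-1) mod 3 = 1, M2^(-1) mod 4 = 3
x = 1*4*1 + 3*3*3 = 31
31 mod 12 = 7
Check: 7 mod 3 = 1 ✓, 7 mod 4 = 3 ✓

x ≡ 7 (mod 12)


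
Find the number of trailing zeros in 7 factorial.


floor(7/5) = 1
Total = 1

1 trailing zeros


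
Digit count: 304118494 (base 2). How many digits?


304118494 in base 2 = 10010001000000111101011011110
Number of digits = 29

29 digits (base 2)


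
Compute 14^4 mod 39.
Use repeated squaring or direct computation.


14^1 mod 39 = 14
14^2 mod 39 = 1
14^3 mod 39 = 14
14^4 mod 39 = 1


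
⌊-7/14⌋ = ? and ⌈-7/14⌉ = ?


-7/14 = -0.5000
floor = -1
ceil = 0

floor = -1, ceil = 0


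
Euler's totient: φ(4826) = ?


4826 = 2 × 19 × 127
Prime factors: 2, 19, 127
φ(4826) = 4826 × (1-1/2) × (1-1/19) × (1-1/127)
= 4826 × 1/2 × 18/19 × 126/127 = 2268

φ(4826) = 2268


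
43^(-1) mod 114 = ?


Use the extended Euclidean algorithm on (114, 43); each row r = 114*s + 43*t:
r=114, s=1, t=0
r=43, s=0, t=1
q=2: r=28, s=1, t=-2   [114*(1) + 43*(-2) = 28]
q=1: r=15, s=-1, t=3   [114*(-1) + 43*(3) = 15]
q=1: r=13, s=2, t=-5   [114*(2) + 43*(-5) = 13]
q=1: r=2, s=-3, t=8   [114*(-3) + 43*(8) = 2]
q=6: r=1, s=20, t=-53   [114*(20) + 43*(-53) = 1]
q=2: r=0, s=-43, t=114   [114*(-43) + 43*(114) = 0]
GCD = 1 with t = -53, so 43*(-53) ≡ 1 (mod 114)
Inverse = -53 mod 114 = 61
Check: 43 * 61 = 2623 ≡ 1 (mod 114)

43^(-1) ≡ 61 (mod 114)


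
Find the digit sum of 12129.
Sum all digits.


1 + 2 + 1 + 2 + 9 = 15


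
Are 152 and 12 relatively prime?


Euclidean algorithm:
152 = 12 * 12 + 8
12 = 1 * 8 + 4
8 = 2 * 4 + 0
GCD(152, 12) = 4

No, not coprime (GCD = 4)


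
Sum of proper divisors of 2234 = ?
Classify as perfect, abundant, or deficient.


Proper divisors: 1, 2, 1117
Sum = 1 + 2 + 1117 = 1120
1120 < 2234 → deficient

s(2234) = 1120 (deficient)


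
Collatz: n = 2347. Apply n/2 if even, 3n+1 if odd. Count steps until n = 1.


2347 → 7042 → 3521 → 10564 → 5282 → 2641 → 7924 → 3962 → 1981 → 5944 → 2972 → 1486 → 743 → 2230 → 1115 → 3346 → 1673 → 5020 → 2510 → 1255 → 3766 → 1883 → 5650 → 2825 → 8476 → 4238 → 2119 → 6358 → 3179 → 9538 → 4769 → 14308 → 7154 → 3577 → 10732 → 5366 → 2683 → 8050 → 4025 → 12076 → 6038 → 3019 → 9058 → 4529 → 13588 → 6794 → 3397 → 10192 → 5096 → 2548 → 1274 → 637 → 1912 → 956 → 478 → 239 → 718 → 359 → 1078 → 539 → 1618 → 809 → 2428 → 1214 → 607 → 1822 → 911 → 2734 → 1367 → 4102 → 2051 → 6154 → 3077 → 9232 → 4616 → 2308 → 1154 → 577 → 1732 → 866 → 433 → 1300 → 650 → 325 → 976 → 488 → 244 → 122 → 61 → 184 → 92 → 46 → 23 → 70 → 35 → 106 → 53 → 160 → 80 → 40 → 20 → 10 → 5 → 16 → 8 → 4 → 2 → 1
Total steps = 107

107 steps


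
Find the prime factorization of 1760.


1760 / 2 = 880
880 / 2 = 440
440 / 2 = 220
220 / 2 = 110
110 / 2 = 55
55 / 5 = 11
11 / 11 = 1
1760 = 2^5 × 5 × 11


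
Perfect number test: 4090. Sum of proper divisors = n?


Proper divisors of 4090: 1, 2, 5, 10, 409, 818, 2045
Sum = 1 + 2 + 5 + 10 + 409 + 818 + 2045 = 3290

No, 4090 is not perfect (3290 ≠ 4090)


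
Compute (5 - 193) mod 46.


5 - 193 = -188
-188 mod 46 = 42


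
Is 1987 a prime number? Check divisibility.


Check divisors up to sqrt(1987) = 44.5758
No divisors found.
1987 is prime.

Yes, 1987 is prime


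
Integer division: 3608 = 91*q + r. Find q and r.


3608 = 91 * 39 + 59
Check: 3549 + 59 = 3608

q = 39, r = 59


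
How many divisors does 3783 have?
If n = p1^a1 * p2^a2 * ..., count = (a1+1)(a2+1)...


3783 = 3^1 × 13^1 × 97^1
d(3783) = (1+1) × (1+1) × (1+1) = 8

8 divisors


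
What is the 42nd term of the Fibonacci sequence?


Sequence: 1, 1, 2, 3, 5, 8, 13, 21, 34, 55, 89, 144, 233, 377, 610, 987, 1597, 2584, 4181, 6765, 10946, 17711, 28657, 46368, 75025, 121393, 196418, 317811, 514229, 832040, 1346269, 2178309, 3524578, 5702887, 9227465, 14930352, 24157817, 39088169, 63245986, 102334155, 165580141, 267914296
F(42) = 267914296


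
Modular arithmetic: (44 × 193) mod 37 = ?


44 × 193 = 8492
8492 mod 37 = 19


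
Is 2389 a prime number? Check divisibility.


Check divisors up to sqrt(2389) = 48.8774
No divisors found.
2389 is prime.

Yes, 2389 is prime


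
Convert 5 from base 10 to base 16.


5 (base 10) = 5 (decimal)
5 (decimal) = 5 (base 16)


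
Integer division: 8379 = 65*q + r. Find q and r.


8379 = 65 * 128 + 59
Check: 8320 + 59 = 8379

q = 128, r = 59


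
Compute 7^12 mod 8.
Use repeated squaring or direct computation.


7^1 mod 8 = 7
7^2 mod 8 = 1
7^3 mod 8 = 7
7^4 mod 8 = 1
7^5 mod 8 = 7
7^6 mod 8 = 1
7^7 mod 8 = 7
7^8 mod 8 = 1
7^9 mod 8 = 7
7^10 mod 8 = 1
7^11 mod 8 = 7
7^12 mod 8 = 1


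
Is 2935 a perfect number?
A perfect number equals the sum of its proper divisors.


Proper divisors of 2935: 1, 5, 587
Sum = 1 + 5 + 587 = 593

No, 2935 is not perfect (593 ≠ 2935)


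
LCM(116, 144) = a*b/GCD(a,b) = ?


GCD(116, 144) = 4
LCM = 116*144/4 = 16704/4 = 4176

LCM = 4176


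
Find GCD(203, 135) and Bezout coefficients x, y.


Tabular extended Euclidean (each row: r = 203*s + 135*t):
r=203, s=1, t=0
r=135, s=0, t=1
q=1: r=68, s=1, t=-1   [203*(1) + 135*(-1) = 68]
q=1: r=67, s=-1, t=2   [203*(-1) + 135*(2) = 67]
q=1: r=1, s=2, t=-3   [203*(2) + 135*(-3) = 1]
q=67: r=0, s=-135, t=203   [203*(-135) + 135*(203) = 0]
GCD = 1; from the row with r=1: x=2, y=-3
Check: 203*(2) + 135*(-3) = 406 - 405 = 1

GCD = 1, x = 2, y = -3


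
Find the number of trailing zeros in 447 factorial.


floor(447/5) = 89
floor(447/25) = 17
floor(447/125) = 3
Total = 109

109 trailing zeros


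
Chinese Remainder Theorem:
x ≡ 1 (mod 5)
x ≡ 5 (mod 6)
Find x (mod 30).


M = 5*6 = 30
M1 = M/5 = 6, M2 = M/6 = 5
M1^(-1) mod 5 = 1, M2^(-1) mod 6 = 5
x = 1*6*1 + 5*5*5 = 131
131 mod 30 = 11
Check: 11 mod 5 = 1 ✓, 11 mod 6 = 5 ✓

x ≡ 11 (mod 30)


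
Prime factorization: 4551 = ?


4551 / 3 = 1517
1517 / 37 = 41
41 / 41 = 1
4551 = 3 × 37 × 41


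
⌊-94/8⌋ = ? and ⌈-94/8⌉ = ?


-94/8 = -11.7500
floor = -12
ceil = -11

floor = -12, ceil = -11


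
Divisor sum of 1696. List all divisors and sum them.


Divisors of 1696: 1, 2, 4, 8, 16, 32, 53, 106, 212, 424, 848, 1696
Sum = 1 + 2 + 4 + 8 + 16 + 32 + 53 + 106 + 212 + 424 + 848 + 1696 = 3402

σ(1696) = 3402


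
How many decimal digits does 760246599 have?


760246599 has 9 digits in base 10
floor(log10(760246599)) + 1 = floor(8.8810) + 1 = 9

9 digits (base 10)


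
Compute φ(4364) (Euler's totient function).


4364 = 2^2 × 1091
Prime factors: 2, 1091
φ(4364) = 4364 × (1-1/2) × (1-1/1091)
= 4364 × 1/2 × 1090/1091 = 2180

φ(4364) = 2180


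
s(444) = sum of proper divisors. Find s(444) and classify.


Proper divisors: 1, 2, 3, 4, 6, 12, 37, 74, 111, 148, 222
Sum = 1 + 2 + 3 + 4 + 6 + 12 + 37 + 74 + 111 + 148 + 222 = 620
620 > 444 → abundant

s(444) = 620 (abundant)


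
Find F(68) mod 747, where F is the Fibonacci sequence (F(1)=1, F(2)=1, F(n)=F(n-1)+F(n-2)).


F(k) mod 747 for k=1..68:
1, 1, 2, 3, 5, 8, 13, 21, 34, 55, 89, 144, 233, 377, 610, 240, 103, 343, 446, 42, 488, 530, 271, 54, 325, 379, 704, 336, 293, 629, 175, 57, 232, 289, 521, 63, 584, 647, 484, 384, 121, 505, 626, 384, 263, 647, 163, 63, 226, 289, 515, 57, 572, 629, 454, 336, 43, 379, 422, 54, 476, 530, 259, 42, 301, 343, 644, 240
F(68) mod 747 = 240


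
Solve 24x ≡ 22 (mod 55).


GCD(24, 55) = 1, unique solution
a^(-1) mod 55 = 39
x = 39 * 22 mod 55 = 33

x ≡ 33 (mod 55)


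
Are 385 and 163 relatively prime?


Euclidean algorithm:
385 = 2 * 163 + 59
163 = 2 * 59 + 45
59 = 1 * 45 + 14
45 = 3 * 14 + 3
14 = 4 * 3 + 2
3 = 1 * 2 + 1
2 = 2 * 1 + 0
GCD(385, 163) = 1

Yes, coprime (GCD = 1)


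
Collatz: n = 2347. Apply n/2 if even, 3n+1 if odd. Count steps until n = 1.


2347 → 7042 → 3521 → 10564 → 5282 → 2641 → 7924 → 3962 → 1981 → 5944 → 2972 → 1486 → 743 → 2230 → 1115 → 3346 → 1673 → 5020 → 2510 → 1255 → 3766 → 1883 → 5650 → 2825 → 8476 → 4238 → 2119 → 6358 → 3179 → 9538 → 4769 → 14308 → 7154 → 3577 → 10732 → 5366 → 2683 → 8050 → 4025 → 12076 → 6038 → 3019 → 9058 → 4529 → 13588 → 6794 → 3397 → 10192 → 5096 → 2548 → 1274 → 637 → 1912 → 956 → 478 → 239 → 718 → 359 → 1078 → 539 → 1618 → 809 → 2428 → 1214 → 607 → 1822 → 911 → 2734 → 1367 → 4102 → 2051 → 6154 → 3077 → 9232 → 4616 → 2308 → 1154 → 577 → 1732 → 866 → 433 → 1300 → 650 → 325 → 976 → 488 → 244 → 122 → 61 → 184 → 92 → 46 → 23 → 70 → 35 → 106 → 53 → 160 → 80 → 40 → 20 → 10 → 5 → 16 → 8 → 4 → 2 → 1
Total steps = 107

107 steps


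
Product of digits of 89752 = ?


8 × 9 × 7 × 5 × 2 = 5040


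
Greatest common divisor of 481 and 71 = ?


481 = 6 * 71 + 55
71 = 1 * 55 + 16
55 = 3 * 16 + 7
16 = 2 * 7 + 2
7 = 3 * 2 + 1
2 = 2 * 1 + 0
GCD = 1


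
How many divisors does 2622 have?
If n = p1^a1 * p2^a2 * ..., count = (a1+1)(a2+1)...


2622 = 2^1 × 3^1 × 19^1 × 23^1
d(2622) = (1+1) × (1+1) × (1+1) × (1+1) = 16

16 divisors


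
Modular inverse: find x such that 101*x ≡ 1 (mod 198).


Use the extended Euclidean algorithm on (198, 101); each row r = 198*s + 101*t:
r=198, s=1, t=0
r=101, s=0, t=1
q=1: r=97, s=1, t=-1   [198*(1) + 101*(-1) = 97]
q=1: r=4, s=-1, t=2   [198*(-1) + 101*(2) = 4]
q=24: r=1, s=25, t=-49   [198*(25) + 101*(-49) = 1]
q=4: r=0, s=-101, t=198   [198*(-101) + 101*(198) = 0]
GCD = 1 with t = -49, so 101*(-49) ≡ 1 (mod 198)
Inverse = -49 mod 198 = 149
Check: 101 * 149 = 15049 ≡ 1 (mod 198)

101^(-1) ≡ 149 (mod 198)


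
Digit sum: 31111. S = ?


3 + 1 + 1 + 1 + 1 = 7


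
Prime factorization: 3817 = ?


3817 / 11 = 347
347 / 347 = 1
3817 = 11 × 347


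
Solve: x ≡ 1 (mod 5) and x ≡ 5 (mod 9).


M = 5*9 = 45
M1 = M/5 = 9, M2 = M/9 = 5
M1^(-1) mod 5 = 4, M2^(-1) mod 9 = 2
x = 1*9*4 + 5*5*2 = 86
86 mod 45 = 41
Check: 41 mod 5 = 1 ✓, 41 mod 9 = 5 ✓

x ≡ 41 (mod 45)


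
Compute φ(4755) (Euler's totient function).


4755 = 3 × 5 × 317
Prime factors: 3, 5, 317
φ(4755) = 4755 × (1-1/3) × (1-1/5) × (1-1/317)
= 4755 × 2/3 × 4/5 × 316/317 = 2528

φ(4755) = 2528


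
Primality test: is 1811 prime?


Check divisors up to sqrt(1811) = 42.5558
No divisors found.
1811 is prime.

Yes, 1811 is prime


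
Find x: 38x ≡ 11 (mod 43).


GCD(38, 43) = 1, unique solution
a^(-1) mod 43 = 17
x = 17 * 11 mod 43 = 15

x ≡ 15 (mod 43)


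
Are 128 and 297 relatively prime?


Euclidean algorithm:
297 = 2 * 128 + 41
128 = 3 * 41 + 5
41 = 8 * 5 + 1
5 = 5 * 1 + 0
GCD(128, 297) = 1

Yes, coprime (GCD = 1)


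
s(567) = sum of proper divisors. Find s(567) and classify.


Proper divisors: 1, 3, 7, 9, 21, 27, 63, 81, 189
Sum = 1 + 3 + 7 + 9 + 21 + 27 + 63 + 81 + 189 = 401
401 < 567 → deficient

s(567) = 401 (deficient)


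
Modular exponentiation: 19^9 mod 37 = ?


19^1 mod 37 = 19
19^2 mod 37 = 28
19^3 mod 37 = 14
19^4 mod 37 = 7
19^5 mod 37 = 22
19^6 mod 37 = 11
19^7 mod 37 = 24
19^8 mod 37 = 12
19^9 mod 37 = 6


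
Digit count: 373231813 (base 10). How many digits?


373231813 has 9 digits in base 10
floor(log10(373231813)) + 1 = floor(8.5720) + 1 = 9

9 digits (base 10)


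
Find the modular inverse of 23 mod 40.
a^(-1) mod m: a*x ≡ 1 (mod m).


Use the extended Euclidean algorithm on (40, 23); each row r = 40*s + 23*t:
r=40, s=1, t=0
r=23, s=0, t=1
q=1: r=17, s=1, t=-1   [40*(1) + 23*(-1) = 17]
q=1: r=6, s=-1, t=2   [40*(-1) + 23*(2) = 6]
q=2: r=5, s=3, t=-5   [40*(3) + 23*(-5) = 5]
q=1: r=1, s=-4, t=7   [40*(-4) + 23*(7) = 1]
q=5: r=0, s=23, t=-40   [40*(23) + 23*(-40) = 0]
GCD = 1 with t = 7, so 23*(7) ≡ 1 (mod 40)
Inverse = 7 mod 40 = 7
Check: 23 * 7 = 161 ≡ 1 (mod 40)

23^(-1) ≡ 7 (mod 40)


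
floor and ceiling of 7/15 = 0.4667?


7/15 = 0.4667
floor = 0
ceil = 1

floor = 0, ceil = 1


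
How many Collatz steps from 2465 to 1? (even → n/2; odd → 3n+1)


2465 → 7396 → 3698 → 1849 → 5548 → 2774 → 1387 → 4162 → 2081 → 6244 → 3122 → 1561 → 4684 → 2342 → 1171 → 3514 → 1757 → 5272 → 2636 → 1318 → 659 → 1978 → 989 → 2968 → 1484 → 742 → 371 → 1114 → 557 → 1672 → 836 → 418 → 209 → 628 → 314 → 157 → 472 → 236 → 118 → 59 → 178 → 89 → 268 → 134 → 67 → 202 → 101 → 304 → 152 → 76 → 38 → 19 → 58 → 29 → 88 → 44 → 22 → 11 → 34 → 17 → 52 → 26 → 13 → 40 → 20 → 10 → 5 → 16 → 8 → 4 → 2 → 1
Total steps = 71

71 steps


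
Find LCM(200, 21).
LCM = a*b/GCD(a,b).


GCD(200, 21) = 1
LCM = 200*21/1 = 4200/1 = 4200

LCM = 4200


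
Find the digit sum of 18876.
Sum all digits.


1 + 8 + 8 + 7 + 6 = 30


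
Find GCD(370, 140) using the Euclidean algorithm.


370 = 2 * 140 + 90
140 = 1 * 90 + 50
90 = 1 * 50 + 40
50 = 1 * 40 + 10
40 = 4 * 10 + 0
GCD = 10


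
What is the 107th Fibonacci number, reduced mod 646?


F(k) mod 646 for k=1..107:
1, 1, 2, 3, 5, 8, 13, 21, 34, 55, 89, 144, 233, 377, 610, 341, 305, 0, 305, 305, 610, 269, 233, 502, 89, 591, 34, 625, 13, 638, 5, 643, 2, 645, 1, 0, 1, 1, 2, 3, 5, 8, 13, 21, 34, 55, 89, 144, 233, 377, 610, 341, 305, 0, 305, 305, 610, 269, 233, 502, 89, 591, 34, 625, 13, 638, 5, 643, 2, 645, 1, 0, 1, 1, 2, 3, 5, 8, 13, 21, 34, 55, 89, 144, 233, 377, 610, 341, 305, 0, 305, 305, 610, 269, 233, 502, 89, 591, 34, 625, 13, 638, 5, 643, 2, 645, 1
F(107) mod 646 = 1


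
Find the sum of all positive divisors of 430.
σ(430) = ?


Divisors of 430: 1, 2, 5, 10, 43, 86, 215, 430
Sum = 1 + 2 + 5 + 10 + 43 + 86 + 215 + 430 = 792

σ(430) = 792


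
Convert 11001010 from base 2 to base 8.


11001010 (base 2) = 202 (decimal)
202 (decimal) = 312 (base 8)


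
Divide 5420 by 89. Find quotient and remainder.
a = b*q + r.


5420 = 89 * 60 + 80
Check: 5340 + 80 = 5420

q = 60, r = 80


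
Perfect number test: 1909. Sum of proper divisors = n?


Proper divisors of 1909: 1, 23, 83
Sum = 1 + 23 + 83 = 107

No, 1909 is not perfect (107 ≠ 1909)


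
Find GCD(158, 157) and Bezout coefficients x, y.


Tabular extended Euclidean (each row: r = 158*s + 157*t):
r=158, s=1, t=0
r=157, s=0, t=1
q=1: r=1, s=1, t=-1   [158*(1) + 157*(-1) = 1]
q=157: r=0, s=-157, t=158   [158*(-157) + 157*(158) = 0]
GCD = 1; from the row with r=1: x=1, y=-1
Check: 158*(1) + 157*(-1) = 158 - 157 = 1

GCD = 1, x = 1, y = -1


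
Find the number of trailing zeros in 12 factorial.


floor(12/5) = 2
Total = 2

2 trailing zeros


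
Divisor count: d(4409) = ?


4409 = 4409^1
d(4409) = (1+1) = 2

2 divisors


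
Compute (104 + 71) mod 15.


104 + 71 = 175
175 mod 15 = 10


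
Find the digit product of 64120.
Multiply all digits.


6 × 4 × 1 × 2 × 0 = 0


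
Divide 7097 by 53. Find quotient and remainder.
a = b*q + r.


7097 = 53 * 133 + 48
Check: 7049 + 48 = 7097

q = 133, r = 48


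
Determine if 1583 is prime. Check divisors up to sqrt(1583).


Check divisors up to sqrt(1583) = 39.7869
No divisors found.
1583 is prime.

Yes, 1583 is prime


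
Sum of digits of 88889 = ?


8 + 8 + 8 + 8 + 9 = 41


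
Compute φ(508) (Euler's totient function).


508 = 2^2 × 127
Prime factors: 2, 127
φ(508) = 508 × (1-1/2) × (1-1/127)
= 508 × 1/2 × 126/127 = 252

φ(508) = 252


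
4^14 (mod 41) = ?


4^1 mod 41 = 4
4^2 mod 41 = 16
4^3 mod 41 = 23
4^4 mod 41 = 10
4^5 mod 41 = 40
4^6 mod 41 = 37
4^7 mod 41 = 25
4^8 mod 41 = 18
4^9 mod 41 = 31
4^10 mod 41 = 1
4^11 mod 41 = 4
4^12 mod 41 = 16
4^13 mod 41 = 23
4^14 mod 41 = 10


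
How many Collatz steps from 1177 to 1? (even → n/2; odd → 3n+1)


1177 → 3532 → 1766 → 883 → 2650 → 1325 → 3976 → 1988 → 994 → 497 → 1492 → 746 → 373 → 1120 → 560 → 280 → 140 → 70 → 35 → 106 → 53 → 160 → 80 → 40 → 20 → 10 → 5 → 16 → 8 → 4 → 2 → 1
Total steps = 31

31 steps


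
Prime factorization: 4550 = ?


4550 / 2 = 2275
2275 / 5 = 455
455 / 5 = 91
91 / 7 = 13
13 / 13 = 1
4550 = 2 × 5^2 × 7 × 13


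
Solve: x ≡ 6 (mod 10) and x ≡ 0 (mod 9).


M = 10*9 = 90
M1 = M/10 = 9, M2 = M/9 = 10
M1^(-1) mod 10 = 9, M2^(-1) mod 9 = 1
x = 6*9*9 + 0*10*1 = 486
486 mod 90 = 36
Check: 36 mod 10 = 6 ✓, 36 mod 9 = 0 ✓

x ≡ 36 (mod 90)


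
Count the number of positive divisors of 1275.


1275 = 3^1 × 5^2 × 17^1
d(1275) = (1+1) × (2+1) × (1+1) = 12

12 divisors


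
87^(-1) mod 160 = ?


Use the extended Euclidean algorithm on (160, 87); each row r = 160*s + 87*t:
r=160, s=1, t=0
r=87, s=0, t=1
q=1: r=73, s=1, t=-1   [160*(1) + 87*(-1) = 73]
q=1: r=14, s=-1, t=2   [160*(-1) + 87*(2) = 14]
q=5: r=3, s=6, t=-11   [160*(6) + 87*(-11) = 3]
q=4: r=2, s=-25, t=46   [160*(-25) + 87*(46) = 2]
q=1: r=1, s=31, t=-57   [160*(31) + 87*(-57) = 1]
q=2: r=0, s=-87, t=160   [160*(-87) + 87*(160) = 0]
GCD = 1 with t = -57, so 87*(-57) ≡ 1 (mod 160)
Inverse = -57 mod 160 = 103
Check: 87 * 103 = 8961 ≡ 1 (mod 160)

87^(-1) ≡ 103 (mod 160)


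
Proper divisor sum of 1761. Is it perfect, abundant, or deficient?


Proper divisors: 1, 3, 587
Sum = 1 + 3 + 587 = 591
591 < 1761 → deficient

s(1761) = 591 (deficient)


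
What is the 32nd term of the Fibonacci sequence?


Sequence: 1, 1, 2, 3, 5, 8, 13, 21, 34, 55, 89, 144, 233, 377, 610, 987, 1597, 2584, 4181, 6765, 10946, 17711, 28657, 46368, 75025, 121393, 196418, 317811, 514229, 832040, 1346269, 2178309
F(32) = 2178309


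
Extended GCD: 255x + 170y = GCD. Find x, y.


Tabular extended Euclidean (each row: r = 255*s + 170*t):
r=255, s=1, t=0
r=170, s=0, t=1
q=1: r=85, s=1, t=-1   [255*(1) + 170*(-1) = 85]
q=2: r=0, s=-2, t=3   [255*(-2) + 170*(3) = 0]
GCD = 85; from the row with r=85: x=1, y=-1
Check: 255*(1) + 170*(-1) = 255 - 170 = 85

GCD = 85, x = 1, y = -1


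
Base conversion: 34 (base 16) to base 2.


34 (base 16) = 52 (decimal)
52 (decimal) = 110100 (base 2)


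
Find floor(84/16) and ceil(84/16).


84/16 = 5.2500
floor = 5
ceil = 6

floor = 5, ceil = 6


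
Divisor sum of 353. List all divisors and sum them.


Divisors of 353: 1, 353
Sum = 1 + 353 = 354

σ(353) = 354


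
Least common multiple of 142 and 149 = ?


GCD(142, 149) = 1
LCM = 142*149/1 = 21158/1 = 21158

LCM = 21158


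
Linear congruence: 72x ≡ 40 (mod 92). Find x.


GCD(72, 92) = 4 divides 40
Divide: 18x ≡ 10 (mod 23)
x ≡ 21 (mod 23)


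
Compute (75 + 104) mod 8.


75 + 104 = 179
179 mod 8 = 3


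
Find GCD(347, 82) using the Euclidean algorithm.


347 = 4 * 82 + 19
82 = 4 * 19 + 6
19 = 3 * 6 + 1
6 = 6 * 1 + 0
GCD = 1


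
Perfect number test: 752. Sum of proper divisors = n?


Proper divisors of 752: 1, 2, 4, 8, 16, 47, 94, 188, 376
Sum = 1 + 2 + 4 + 8 + 16 + 47 + 94 + 188 + 376 = 736

No, 752 is not perfect (736 ≠ 752)


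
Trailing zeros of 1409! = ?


floor(1409/5) = 281
floor(1409/25) = 56
floor(1409/125) = 11
floor(1409/625) = 2
Total = 350

350 trailing zeros


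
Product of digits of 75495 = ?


7 × 5 × 4 × 9 × 5 = 6300


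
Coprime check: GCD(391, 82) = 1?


Euclidean algorithm:
391 = 4 * 82 + 63
82 = 1 * 63 + 19
63 = 3 * 19 + 6
19 = 3 * 6 + 1
6 = 6 * 1 + 0
GCD(391, 82) = 1

Yes, coprime (GCD = 1)


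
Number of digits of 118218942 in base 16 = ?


118218942 in base 16 = 70BE0BE
Number of digits = 7

7 digits (base 16)


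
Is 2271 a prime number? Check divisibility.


2271 / 3 = 757 (exact division)
2271 is NOT prime.

No, 2271 is not prime


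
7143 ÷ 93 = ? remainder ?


7143 = 93 * 76 + 75
Check: 7068 + 75 = 7143

q = 76, r = 75


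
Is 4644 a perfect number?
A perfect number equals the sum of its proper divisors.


Proper divisors of 4644: 1, 2, 3, 4, 6, 9, 12, 18, 27, 36, 43, 54, 86, 108, 129, 172, 258, 387, 516, 774, 1161, 1548, 2322
Sum = 1 + 2 + 3 + 4 + 6 + 9 + 12 + 18 + 27 + 36 + 43 + 54 + 86 + 108 + 129 + 172 + 258 + 387 + 516 + 774 + 1161 + 1548 + 2322 = 7676

No, 4644 is not perfect (7676 ≠ 4644)


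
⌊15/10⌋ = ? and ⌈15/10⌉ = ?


15/10 = 1.5000
floor = 1
ceil = 2

floor = 1, ceil = 2


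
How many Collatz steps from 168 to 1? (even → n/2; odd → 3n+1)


168 → 84 → 42 → 21 → 64 → 32 → 16 → 8 → 4 → 2 → 1
Total steps = 10

10 steps


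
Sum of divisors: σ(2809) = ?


Divisors of 2809: 1, 53, 2809
Sum = 1 + 53 + 2809 = 2863

σ(2809) = 2863


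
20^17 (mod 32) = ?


20^1 mod 32 = 20
20^2 mod 32 = 16
20^3 mod 32 = 0
20^4 mod 32 = 0
20^5 mod 32 = 0
20^6 mod 32 = 0
20^7 mod 32 = 0
20^8 mod 32 = 0
20^9 mod 32 = 0
20^10 mod 32 = 0
20^11 mod 32 = 0
20^12 mod 32 = 0
20^13 mod 32 = 0
20^14 mod 32 = 0
20^15 mod 32 = 0
20^16 mod 32 = 0
20^17 mod 32 = 0


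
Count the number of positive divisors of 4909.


4909 = 4909^1
d(4909) = (1+1) = 2

2 divisors


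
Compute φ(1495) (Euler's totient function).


1495 = 5 × 13 × 23
Prime factors: 5, 13, 23
φ(1495) = 1495 × (1-1/5) × (1-1/13) × (1-1/23)
= 1495 × 4/5 × 12/13 × 22/23 = 1056

φ(1495) = 1056


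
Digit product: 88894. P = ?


8 × 8 × 8 × 9 × 4 = 18432


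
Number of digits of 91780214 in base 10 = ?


91780214 has 8 digits in base 10
floor(log10(91780214)) + 1 = floor(7.9627) + 1 = 8

8 digits (base 10)


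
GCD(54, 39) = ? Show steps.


54 = 1 * 39 + 15
39 = 2 * 15 + 9
15 = 1 * 9 + 6
9 = 1 * 6 + 3
6 = 2 * 3 + 0
GCD = 3


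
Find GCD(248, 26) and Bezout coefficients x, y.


Tabular extended Euclidean (each row: r = 248*s + 26*t):
r=248, s=1, t=0
r=26, s=0, t=1
q=9: r=14, s=1, t=-9   [248*(1) + 26*(-9) = 14]
q=1: r=12, s=-1, t=10   [248*(-1) + 26*(10) = 12]
q=1: r=2, s=2, t=-19   [248*(2) + 26*(-19) = 2]
q=6: r=0, s=-13, t=124   [248*(-13) + 26*(124) = 0]
GCD = 2; from the row with r=2: x=2, y=-19
Check: 248*(2) + 26*(-19) = 496 - 494 = 2

GCD = 2, x = 2, y = -19


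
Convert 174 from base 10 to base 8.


174 (base 10) = 174 (decimal)
174 (decimal) = 256 (base 8)


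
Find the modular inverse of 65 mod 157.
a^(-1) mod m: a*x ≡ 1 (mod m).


Use the extended Euclidean algorithm on (157, 65); each row r = 157*s + 65*t:
r=157, s=1, t=0
r=65, s=0, t=1
q=2: r=27, s=1, t=-2   [157*(1) + 65*(-2) = 27]
q=2: r=11, s=-2, t=5   [157*(-2) + 65*(5) = 11]
q=2: r=5, s=5, t=-12   [157*(5) + 65*(-12) = 5]
q=2: r=1, s=-12, t=29   [157*(-12) + 65*(29) = 1]
q=5: r=0, s=65, t=-157   [157*(65) + 65*(-157) = 0]
GCD = 1 with t = 29, so 65*(29) ≡ 1 (mod 157)
Inverse = 29 mod 157 = 29
Check: 65 * 29 = 1885 ≡ 1 (mod 157)

65^(-1) ≡ 29 (mod 157)


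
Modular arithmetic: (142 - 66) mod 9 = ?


142 - 66 = 76
76 mod 9 = 4


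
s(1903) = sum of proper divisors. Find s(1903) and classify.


Proper divisors: 1, 11, 173
Sum = 1 + 11 + 173 = 185
185 < 1903 → deficient

s(1903) = 185 (deficient)


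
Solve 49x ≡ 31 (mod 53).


GCD(49, 53) = 1, unique solution
a^(-1) mod 53 = 13
x = 13 * 31 mod 53 = 32

x ≡ 32 (mod 53)


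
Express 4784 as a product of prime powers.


4784 / 2 = 2392
2392 / 2 = 1196
1196 / 2 = 598
598 / 2 = 299
299 / 13 = 23
23 / 23 = 1
4784 = 2^4 × 13 × 23


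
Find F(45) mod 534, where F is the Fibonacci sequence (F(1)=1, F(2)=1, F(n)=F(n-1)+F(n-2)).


F(k) mod 534 for k=1..45:
1, 1, 2, 3, 5, 8, 13, 21, 34, 55, 89, 144, 233, 377, 76, 453, 529, 448, 443, 357, 266, 89, 355, 444, 265, 175, 440, 81, 521, 68, 55, 123, 178, 301, 479, 246, 191, 437, 94, 531, 91, 88, 179, 267, 446
F(45) mod 534 = 446


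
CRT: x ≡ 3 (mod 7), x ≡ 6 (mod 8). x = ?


M = 7*8 = 56
M1 = M/7 = 8, M2 = M/8 = 7
M1^(-1) mod 7 = 1, M2^(-1) mod 8 = 7
x = 3*8*1 + 6*7*7 = 318
318 mod 56 = 38
Check: 38 mod 7 = 3 ✓, 38 mod 8 = 6 ✓

x ≡ 38 (mod 56)


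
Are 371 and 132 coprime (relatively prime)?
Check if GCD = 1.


Euclidean algorithm:
371 = 2 * 132 + 107
132 = 1 * 107 + 25
107 = 4 * 25 + 7
25 = 3 * 7 + 4
7 = 1 * 4 + 3
4 = 1 * 3 + 1
3 = 3 * 1 + 0
GCD(371, 132) = 1

Yes, coprime (GCD = 1)


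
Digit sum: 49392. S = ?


4 + 9 + 3 + 9 + 2 = 27


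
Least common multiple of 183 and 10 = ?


GCD(183, 10) = 1
LCM = 183*10/1 = 1830/1 = 1830

LCM = 1830


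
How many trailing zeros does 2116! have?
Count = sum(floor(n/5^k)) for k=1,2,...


floor(2116/5) = 423
floor(2116/25) = 84
floor(2116/125) = 16
floor(2116/625) = 3
Total = 526

526 trailing zeros


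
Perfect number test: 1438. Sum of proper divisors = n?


Proper divisors of 1438: 1, 2, 719
Sum = 1 + 2 + 719 = 722

No, 1438 is not perfect (722 ≠ 1438)


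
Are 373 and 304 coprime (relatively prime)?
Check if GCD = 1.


Euclidean algorithm:
373 = 1 * 304 + 69
304 = 4 * 69 + 28
69 = 2 * 28 + 13
28 = 2 * 13 + 2
13 = 6 * 2 + 1
2 = 2 * 1 + 0
GCD(373, 304) = 1

Yes, coprime (GCD = 1)


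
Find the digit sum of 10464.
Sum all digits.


1 + 0 + 4 + 6 + 4 = 15


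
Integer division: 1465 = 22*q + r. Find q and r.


1465 = 22 * 66 + 13
Check: 1452 + 13 = 1465

q = 66, r = 13


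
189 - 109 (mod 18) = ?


189 - 109 = 80
80 mod 18 = 8


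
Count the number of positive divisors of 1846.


1846 = 2^1 × 13^1 × 71^1
d(1846) = (1+1) × (1+1) × (1+1) = 8

8 divisors


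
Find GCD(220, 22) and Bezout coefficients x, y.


Tabular extended Euclidean (each row: r = 220*s + 22*t):
r=220, s=1, t=0
r=22, s=0, t=1
q=10: r=0, s=1, t=-10   [220*(1) + 22*(-10) = 0]
GCD = 22; from the row with r=22: x=0, y=1
Check: 220*(0) + 22*(1) = 0 + 22 = 22

GCD = 22, x = 0, y = 1


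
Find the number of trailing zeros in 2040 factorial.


floor(2040/5) = 408
floor(2040/25) = 81
floor(2040/125) = 16
floor(2040/625) = 3
Total = 508

508 trailing zeros


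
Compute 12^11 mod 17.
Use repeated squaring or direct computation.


12^1 mod 17 = 12
12^2 mod 17 = 8
12^3 mod 17 = 11
12^4 mod 17 = 13
12^5 mod 17 = 3
12^6 mod 17 = 2
12^7 mod 17 = 7
12^8 mod 17 = 16
12^9 mod 17 = 5
12^10 mod 17 = 9
12^11 mod 17 = 6


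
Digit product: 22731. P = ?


2 × 2 × 7 × 3 × 1 = 84


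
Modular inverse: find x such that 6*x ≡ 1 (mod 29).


Use the extended Euclidean algorithm on (29, 6); each row r = 29*s + 6*t:
r=29, s=1, t=0
r=6, s=0, t=1
q=4: r=5, s=1, t=-4   [29*(1) + 6*(-4) = 5]
q=1: r=1, s=-1, t=5   [29*(-1) + 6*(5) = 1]
q=5: r=0, s=6, t=-29   [29*(6) + 6*(-29) = 0]
GCD = 1 with t = 5, so 6*(5) ≡ 1 (mod 29)
Inverse = 5 mod 29 = 5
Check: 6 * 5 = 30 ≡ 1 (mod 29)

6^(-1) ≡ 5 (mod 29)


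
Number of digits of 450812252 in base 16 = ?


450812252 in base 16 = 1ADED95C
Number of digits = 8

8 digits (base 16)


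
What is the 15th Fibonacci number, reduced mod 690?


F(k) mod 690 for k=1..15:
1, 1, 2, 3, 5, 8, 13, 21, 34, 55, 89, 144, 233, 377, 610
F(15) mod 690 = 610


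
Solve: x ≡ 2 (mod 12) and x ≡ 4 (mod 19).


M = 12*19 = 228
M1 = M/12 = 19, M2 = M/19 = 12
M1^(-1) mod 12 = 7, M2^(-1) mod 19 = 8
x = 2*19*7 + 4*12*8 = 650
650 mod 228 = 194
Check: 194 mod 12 = 2 ✓, 194 mod 19 = 4 ✓

x ≡ 194 (mod 228)


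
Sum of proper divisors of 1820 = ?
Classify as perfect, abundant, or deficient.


Proper divisors: 1, 2, 4, 5, 7, 10, 13, 14, 20, 26, 28, 35, 52, 65, 70, 91, 130, 140, 182, 260, 364, 455, 910
Sum = 1 + 2 + 4 + 5 + 7 + 10 + 13 + 14 + 20 + 26 + 28 + 35 + 52 + 65 + 70 + 91 + 130 + 140 + 182 + 260 + 364 + 455 + 910 = 2884
2884 > 1820 → abundant

s(1820) = 2884 (abundant)


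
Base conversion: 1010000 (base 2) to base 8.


1010000 (base 2) = 80 (decimal)
80 (decimal) = 120 (base 8)


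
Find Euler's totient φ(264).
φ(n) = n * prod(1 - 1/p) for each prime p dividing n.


264 = 2^3 × 3 × 11
Prime factors: 2, 3, 11
φ(264) = 264 × (1-1/2) × (1-1/3) × (1-1/11)
= 264 × 1/2 × 2/3 × 10/11 = 80

φ(264) = 80


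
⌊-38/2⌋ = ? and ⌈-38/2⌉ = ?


-38/2 = -19.0000
floor = -19
ceil = -19

floor = -19, ceil = -19


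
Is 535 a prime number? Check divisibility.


535 / 5 = 107 (exact division)
535 is NOT prime.

No, 535 is not prime


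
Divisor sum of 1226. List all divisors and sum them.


Divisors of 1226: 1, 2, 613, 1226
Sum = 1 + 2 + 613 + 1226 = 1842

σ(1226) = 1842


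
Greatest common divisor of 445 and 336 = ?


445 = 1 * 336 + 109
336 = 3 * 109 + 9
109 = 12 * 9 + 1
9 = 9 * 1 + 0
GCD = 1


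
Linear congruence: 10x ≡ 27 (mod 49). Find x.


GCD(10, 49) = 1, unique solution
a^(-1) mod 49 = 5
x = 5 * 27 mod 49 = 37

x ≡ 37 (mod 49)


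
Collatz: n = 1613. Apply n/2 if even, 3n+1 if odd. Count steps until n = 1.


1613 → 4840 → 2420 → 1210 → 605 → 1816 → 908 → 454 → 227 → 682 → 341 → 1024 → 512 → 256 → 128 → 64 → 32 → 16 → 8 → 4 → 2 → 1
Total steps = 21

21 steps


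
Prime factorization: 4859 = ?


4859 / 43 = 113
113 / 113 = 1
4859 = 43 × 113


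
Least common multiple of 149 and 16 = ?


GCD(149, 16) = 1
LCM = 149*16/1 = 2384/1 = 2384

LCM = 2384


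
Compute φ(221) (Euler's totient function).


221 = 13 × 17
Prime factors: 13, 17
φ(221) = 221 × (1-1/13) × (1-1/17)
= 221 × 12/13 × 16/17 = 192

φ(221) = 192


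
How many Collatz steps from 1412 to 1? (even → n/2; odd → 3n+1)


1412 → 706 → 353 → 1060 → 530 → 265 → 796 → 398 → 199 → 598 → 299 → 898 → 449 → 1348 → 674 → 337 → 1012 → 506 → 253 → 760 → 380 → 190 → 95 → 286 → 143 → 430 → 215 → 646 → 323 → 970 → 485 → 1456 → 728 → 364 → 182 → 91 → 274 → 137 → 412 → 206 → 103 → 310 → 155 → 466 → 233 → 700 → 350 → 175 → 526 → 263 → 790 → 395 → 1186 → 593 → 1780 → 890 → 445 → 1336 → 668 → 334 → 167 → 502 → 251 → 754 → 377 → 1132 → 566 → 283 → 850 → 425 → 1276 → 638 → 319 → 958 → 479 → 1438 → 719 → 2158 → 1079 → 3238 → 1619 → 4858 → 2429 → 7288 → 3644 → 1822 → 911 → 2734 → 1367 → 4102 → 2051 → 6154 → 3077 → 9232 → 4616 → 2308 → 1154 → 577 → 1732 → 866 → 433 → 1300 → 650 → 325 → 976 → 488 → 244 → 122 → 61 → 184 → 92 → 46 → 23 → 70 → 35 → 106 → 53 → 160 → 80 → 40 → 20 → 10 → 5 → 16 → 8 → 4 → 2 → 1
Total steps = 127

127 steps
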